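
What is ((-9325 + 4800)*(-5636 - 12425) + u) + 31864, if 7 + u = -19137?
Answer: 81738745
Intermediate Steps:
u = -19144 (u = -7 - 19137 = -19144)
((-9325 + 4800)*(-5636 - 12425) + u) + 31864 = ((-9325 + 4800)*(-5636 - 12425) - 19144) + 31864 = (-4525*(-18061) - 19144) + 31864 = (81726025 - 19144) + 31864 = 81706881 + 31864 = 81738745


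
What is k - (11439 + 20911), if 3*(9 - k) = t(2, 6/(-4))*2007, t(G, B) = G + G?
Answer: -35017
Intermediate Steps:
t(G, B) = 2*G
k = -2667 (k = 9 - 2*2*2007/3 = 9 - 4*2007/3 = 9 - ⅓*8028 = 9 - 2676 = -2667)
k - (11439 + 20911) = -2667 - (11439 + 20911) = -2667 - 1*32350 = -2667 - 32350 = -35017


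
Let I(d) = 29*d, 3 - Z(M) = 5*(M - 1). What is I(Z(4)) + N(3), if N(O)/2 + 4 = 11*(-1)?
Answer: -378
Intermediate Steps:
Z(M) = 8 - 5*M (Z(M) = 3 - 5*(M - 1) = 3 - 5*(-1 + M) = 3 - (-5 + 5*M) = 3 + (5 - 5*M) = 8 - 5*M)
N(O) = -30 (N(O) = -8 + 2*(11*(-1)) = -8 + 2*(-11) = -8 - 22 = -30)
I(Z(4)) + N(3) = 29*(8 - 5*4) - 30 = 29*(8 - 20) - 30 = 29*(-12) - 30 = -348 - 30 = -378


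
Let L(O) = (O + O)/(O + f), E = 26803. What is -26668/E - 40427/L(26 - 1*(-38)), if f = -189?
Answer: 135442196621/3430784 ≈ 39479.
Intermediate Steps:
L(O) = 2*O/(-189 + O) (L(O) = (O + O)/(O - 189) = (2*O)/(-189 + O) = 2*O/(-189 + O))
-26668/E - 40427/L(26 - 1*(-38)) = -26668/26803 - 40427*(-189 + (26 - 1*(-38)))/(2*(26 - 1*(-38))) = -26668*1/26803 - 40427*(-189 + (26 + 38))/(2*(26 + 38)) = -26668/26803 - 40427/(2*64/(-189 + 64)) = -26668/26803 - 40427/(2*64/(-125)) = -26668/26803 - 40427/(2*64*(-1/125)) = -26668/26803 - 40427/(-128/125) = -26668/26803 - 40427*(-125/128) = -26668/26803 + 5053375/128 = 135442196621/3430784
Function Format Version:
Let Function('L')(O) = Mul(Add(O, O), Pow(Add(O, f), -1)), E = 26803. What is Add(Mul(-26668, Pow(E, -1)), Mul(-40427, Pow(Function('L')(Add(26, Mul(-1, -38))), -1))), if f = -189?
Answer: Rational(135442196621, 3430784) ≈ 39479.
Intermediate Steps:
Function('L')(O) = Mul(2, O, Pow(Add(-189, O), -1)) (Function('L')(O) = Mul(Add(O, O), Pow(Add(O, -189), -1)) = Mul(Mul(2, O), Pow(Add(-189, O), -1)) = Mul(2, O, Pow(Add(-189, O), -1)))
Add(Mul(-26668, Pow(E, -1)), Mul(-40427, Pow(Function('L')(Add(26, Mul(-1, -38))), -1))) = Add(Mul(-26668, Pow(26803, -1)), Mul(-40427, Pow(Mul(2, Add(26, Mul(-1, -38)), Pow(Add(-189, Add(26, Mul(-1, -38))), -1)), -1))) = Add(Mul(-26668, Rational(1, 26803)), Mul(-40427, Pow(Mul(2, Add(26, 38), Pow(Add(-189, Add(26, 38)), -1)), -1))) = Add(Rational(-26668, 26803), Mul(-40427, Pow(Mul(2, 64, Pow(Add(-189, 64), -1)), -1))) = Add(Rational(-26668, 26803), Mul(-40427, Pow(Mul(2, 64, Pow(-125, -1)), -1))) = Add(Rational(-26668, 26803), Mul(-40427, Pow(Mul(2, 64, Rational(-1, 125)), -1))) = Add(Rational(-26668, 26803), Mul(-40427, Pow(Rational(-128, 125), -1))) = Add(Rational(-26668, 26803), Mul(-40427, Rational(-125, 128))) = Add(Rational(-26668, 26803), Rational(5053375, 128)) = Rational(135442196621, 3430784)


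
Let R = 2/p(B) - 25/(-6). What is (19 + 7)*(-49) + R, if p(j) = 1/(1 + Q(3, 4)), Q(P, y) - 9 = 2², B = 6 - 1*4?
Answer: -7451/6 ≈ -1241.8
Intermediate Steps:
B = 2 (B = 6 - 4 = 2)
Q(P, y) = 13 (Q(P, y) = 9 + 2² = 9 + 4 = 13)
p(j) = 1/14 (p(j) = 1/(1 + 13) = 1/14)
R = 193/6 (R = 2/(1/14) - 25/(-6) = 2*14 - 25*(-⅙) = 28 + 25/6 = 193/6 ≈ 32.167)
(19 + 7)*(-49) + R = (19 + 7)*(-49) + 193/6 = 26*(-49) + 193/6 = -1274 + 193/6 = -7451/6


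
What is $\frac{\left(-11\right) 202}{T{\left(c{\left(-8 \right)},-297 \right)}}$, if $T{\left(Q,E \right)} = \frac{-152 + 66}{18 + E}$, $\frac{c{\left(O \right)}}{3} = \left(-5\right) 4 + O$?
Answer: $- \frac{309969}{43} \approx -7208.6$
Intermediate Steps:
$c{\left(O \right)} = -60 + 3 O$ ($c{\left(O \right)} = 3 \left(\left(-5\right) 4 + O\right) = 3 \left(-20 + O\right) = -60 + 3 O$)
$T{\left(Q,E \right)} = - \frac{86}{18 + E}$
$\frac{\left(-11\right) 202}{T{\left(c{\left(-8 \right)},-297 \right)}} = \frac{\left(-11\right) 202}{\left(-86\right) \frac{1}{18 - 297}} = - \frac{2222}{\left(-86\right) \frac{1}{-279}} = - \frac{2222}{\left(-86\right) \left(- \frac{1}{279}\right)} = - \frac{2222}{\frac{86}{279}} = \left(-2222\right) \frac{279}{86} = - \frac{309969}{43}$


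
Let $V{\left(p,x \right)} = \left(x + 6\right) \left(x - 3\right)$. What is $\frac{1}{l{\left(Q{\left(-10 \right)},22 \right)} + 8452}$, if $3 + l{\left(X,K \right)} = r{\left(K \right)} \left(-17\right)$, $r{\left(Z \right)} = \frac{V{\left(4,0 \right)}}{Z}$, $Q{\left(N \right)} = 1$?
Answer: $\frac{11}{93092} \approx 0.00011816$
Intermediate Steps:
$V{\left(p,x \right)} = \left(-3 + x\right) \left(6 + x\right)$ ($V{\left(p,x \right)} = \left(6 + x\right) \left(-3 + x\right) = \left(-3 + x\right) \left(6 + x\right)$)
$r{\left(Z \right)} = - \frac{18}{Z}$ ($r{\left(Z \right)} = \frac{-18 + 0^{2} + 3 \cdot 0}{Z} = \frac{-18 + 0 + 0}{Z} = - \frac{18}{Z}$)
$l{\left(X,K \right)} = -3 + \frac{306}{K}$ ($l{\left(X,K \right)} = -3 + - \frac{18}{K} \left(-17\right) = -3 + \frac{306}{K}$)
$\frac{1}{l{\left(Q{\left(-10 \right)},22 \right)} + 8452} = \frac{1}{\left(-3 + \frac{306}{22}\right) + 8452} = \frac{1}{\left(-3 + 306 \cdot \frac{1}{22}\right) + 8452} = \frac{1}{\left(-3 + \frac{153}{11}\right) + 8452} = \frac{1}{\frac{120}{11} + 8452} = \frac{1}{\frac{93092}{11}} = \frac{11}{93092}$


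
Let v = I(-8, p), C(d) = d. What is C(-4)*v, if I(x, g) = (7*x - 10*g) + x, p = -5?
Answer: 56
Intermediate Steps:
I(x, g) = -10*g + 8*x (I(x, g) = (-10*g + 7*x) + x = -10*g + 8*x)
v = -14 (v = -10*(-5) + 8*(-8) = 50 - 64 = -14)
C(-4)*v = -4*(-14) = 56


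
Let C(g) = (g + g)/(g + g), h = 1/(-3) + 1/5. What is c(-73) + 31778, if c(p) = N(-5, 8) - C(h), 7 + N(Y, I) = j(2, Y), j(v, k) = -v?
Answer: 31768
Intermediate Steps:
h = -2/15 (h = 1*(-⅓) + 1*(⅕) = -⅓ + ⅕ = -2/15 ≈ -0.13333)
N(Y, I) = -9 (N(Y, I) = -7 - 1*2 = -7 - 2 = -9)
C(g) = 1 (C(g) = (2*g)/((2*g)) = (2*g)*(1/(2*g)) = 1)
c(p) = -10 (c(p) = -9 - 1*1 = -9 - 1 = -10)
c(-73) + 31778 = -10 + 31778 = 31768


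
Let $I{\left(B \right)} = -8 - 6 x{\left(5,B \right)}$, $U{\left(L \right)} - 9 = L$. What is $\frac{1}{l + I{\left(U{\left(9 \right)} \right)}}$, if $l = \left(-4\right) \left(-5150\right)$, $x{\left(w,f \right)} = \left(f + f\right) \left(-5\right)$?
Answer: $\frac{1}{21672} \approx 4.6142 \cdot 10^{-5}$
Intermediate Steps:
$U{\left(L \right)} = 9 + L$
$x{\left(w,f \right)} = - 10 f$ ($x{\left(w,f \right)} = 2 f \left(-5\right) = - 10 f$)
$I{\left(B \right)} = -8 + 60 B$ ($I{\left(B \right)} = -8 - 6 \left(- 10 B\right) = -8 + 60 B$)
$l = 20600$
$\frac{1}{l + I{\left(U{\left(9 \right)} \right)}} = \frac{1}{20600 - \left(8 - 60 \left(9 + 9\right)\right)} = \frac{1}{20600 + \left(-8 + 60 \cdot 18\right)} = \frac{1}{20600 + \left(-8 + 1080\right)} = \frac{1}{20600 + 1072} = \frac{1}{21672}$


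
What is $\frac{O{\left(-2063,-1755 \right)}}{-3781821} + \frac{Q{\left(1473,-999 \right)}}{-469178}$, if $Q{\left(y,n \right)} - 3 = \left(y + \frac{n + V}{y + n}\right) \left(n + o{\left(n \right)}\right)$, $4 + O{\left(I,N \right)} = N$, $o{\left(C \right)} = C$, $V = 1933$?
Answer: $\frac{880518700968929}{140173429837902} \approx 6.2816$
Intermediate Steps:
$O{\left(I,N \right)} = -4 + N$
$Q{\left(y,n \right)} = 3 + 2 n \left(y + \frac{1933 + n}{n + y}\right)$ ($Q{\left(y,n \right)} = 3 + \left(y + \frac{n + 1933}{y + n}\right) \left(n + n\right) = 3 + \left(y + \frac{1933 + n}{n + y}\right) 2 n = 3 + 2 n \left(y + \frac{1933 + n}{n + y}\right)$)
$\frac{O{\left(-2063,-1755 \right)}}{-3781821} + \frac{Q{\left(1473,-999 \right)}}{-469178} = \frac{-4 - 1755}{-3781821} + \frac{\frac{1}{-999 + 1473} \left(2 \left(-999\right)^{2} + 3 \cdot 1473 + 3869 \left(-999\right) + 2 \left(-999\right) 1473^{2} + 2 \cdot 1473 \left(-999\right)^{2}\right)}{-469178} = \left(-1759\right) \left(- \frac{1}{3781821}\right) + \frac{2 \cdot 998001 + 4419 - 3865131 + 2 \left(-999\right) 2169729 + 2 \cdot 1473 \cdot 998001}{474} \left(- \frac{1}{469178}\right) = \frac{1759}{3781821} + \frac{1996002 + 4419 - 3865131 - 4335118542 + 2940110946}{474} \left(- \frac{1}{469178}\right) = \frac{1759}{3781821} + \frac{1}{474} \left(-1396872306\right) \left(- \frac{1}{469178}\right) = \frac{1759}{3781821} - - \frac{232812051}{37065062} = \frac{1759}{3781821} + \frac{232812051}{37065062} = \frac{880518700968929}{140173429837902}$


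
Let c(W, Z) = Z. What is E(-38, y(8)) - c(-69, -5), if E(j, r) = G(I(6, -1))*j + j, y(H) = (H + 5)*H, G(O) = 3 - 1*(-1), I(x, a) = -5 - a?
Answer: -185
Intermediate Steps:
G(O) = 4 (G(O) = 3 + 1 = 4)
y(H) = H*(5 + H) (y(H) = (5 + H)*H = H*(5 + H))
E(j, r) = 5*j (E(j, r) = 4*j + j = 5*j)
E(-38, y(8)) - c(-69, -5) = 5*(-38) - 1*(-5) = -190 + 5 = -185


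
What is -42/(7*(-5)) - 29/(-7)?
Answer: 187/35 ≈ 5.3429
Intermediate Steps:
-42/(7*(-5)) - 29/(-7) = -42/(-35) - 29*(-⅐) = -42*(-1/35) + 29/7 = 6/5 + 29/7 = 187/35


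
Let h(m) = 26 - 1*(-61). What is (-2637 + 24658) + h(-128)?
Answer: 22108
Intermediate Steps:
h(m) = 87 (h(m) = 26 + 61 = 87)
(-2637 + 24658) + h(-128) = (-2637 + 24658) + 87 = 22021 + 87 = 22108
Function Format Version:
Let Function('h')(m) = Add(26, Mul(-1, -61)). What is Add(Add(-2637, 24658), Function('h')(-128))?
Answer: 22108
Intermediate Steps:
Function('h')(m) = 87 (Function('h')(m) = Add(26, 61) = 87)
Add(Add(-2637, 24658), Function('h')(-128)) = Add(Add(-2637, 24658), 87) = Add(22021, 87) = 22108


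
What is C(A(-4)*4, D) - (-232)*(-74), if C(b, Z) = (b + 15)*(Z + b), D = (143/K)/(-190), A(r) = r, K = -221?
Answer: -55400971/3230 ≈ -17152.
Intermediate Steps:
D = 11/3230 (D = (143/(-221))/(-190) = (143*(-1/221))*(-1/190) = -11/17*(-1/190) = 11/3230 ≈ 0.0034056)
C(b, Z) = (15 + b)*(Z + b)
C(A(-4)*4, D) - (-232)*(-74) = ((-4*4)**2 + 15*(11/3230) + 15*(-4*4) + 11*(-4*4)/3230) - (-232)*(-74) = ((-16)**2 + 33/646 + 15*(-16) + (11/3230)*(-16)) - 1*17168 = (256 + 33/646 - 240 - 88/1615) - 17168 = 51669/3230 - 17168 = -55400971/3230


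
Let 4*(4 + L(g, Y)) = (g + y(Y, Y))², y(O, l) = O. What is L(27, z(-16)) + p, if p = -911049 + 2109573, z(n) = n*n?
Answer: 4874169/4 ≈ 1.2185e+6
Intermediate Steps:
z(n) = n²
p = 1198524
L(g, Y) = -4 + (Y + g)²/4 (L(g, Y) = -4 + (g + Y)²/4 = -4 + (Y + g)²/4)
L(27, z(-16)) + p = (-4 + ((-16)² + 27)²/4) + 1198524 = (-4 + (256 + 27)²/4) + 1198524 = (-4 + (¼)*283²) + 1198524 = (-4 + (¼)*80089) + 1198524 = (-4 + 80089/4) + 1198524 = 80073/4 + 1198524 = 4874169/4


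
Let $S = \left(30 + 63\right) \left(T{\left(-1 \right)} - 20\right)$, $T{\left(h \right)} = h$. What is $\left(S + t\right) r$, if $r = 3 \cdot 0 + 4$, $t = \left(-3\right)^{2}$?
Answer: $-7776$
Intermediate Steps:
$t = 9$
$S = -1953$ ($S = \left(30 + 63\right) \left(-1 - 20\right) = 93 \left(-21\right) = -1953$)
$r = 4$ ($r = 0 + 4 = 4$)
$\left(S + t\right) r = \left(-1953 + 9\right) 4 = \left(-1944\right) 4 = -7776$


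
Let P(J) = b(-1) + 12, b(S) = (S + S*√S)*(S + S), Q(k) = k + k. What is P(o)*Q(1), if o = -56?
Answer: 28 + 4*I ≈ 28.0 + 4.0*I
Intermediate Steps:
Q(k) = 2*k
b(S) = 2*S*(S + S^(3/2)) (b(S) = (S + S^(3/2))*(2*S) = 2*S*(S + S^(3/2)))
P(J) = 14 + 2*I (P(J) = (2*(-1)² + 2*(-1)^(5/2)) + 12 = (2*1 + 2*I) + 12 = (2 + 2*I) + 12 = 14 + 2*I)
P(o)*Q(1) = (14 + 2*I)*(2*1) = (14 + 2*I)*2 = 28 + 4*I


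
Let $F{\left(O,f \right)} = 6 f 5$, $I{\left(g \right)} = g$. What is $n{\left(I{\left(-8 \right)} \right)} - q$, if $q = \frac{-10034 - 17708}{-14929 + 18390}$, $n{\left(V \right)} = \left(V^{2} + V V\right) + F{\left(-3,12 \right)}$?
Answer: $\frac{1716710}{3461} \approx 496.02$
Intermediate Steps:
$F{\left(O,f \right)} = 30 f$
$n{\left(V \right)} = 360 + 2 V^{2}$ ($n{\left(V \right)} = \left(V^{2} + V V\right) + 30 \cdot 12 = \left(V^{2} + V^{2}\right) + 360 = 2 V^{2} + 360 = 360 + 2 V^{2}$)
$q = - \frac{27742}{3461} \approx -8.0156$
$n{\left(I{\left(-8 \right)} \right)} - q = \left(360 + 2 \left(-8\right)^{2}\right) - - \frac{27742}{3461} = \left(360 + 2 \cdot 64\right) + \frac{27742}{3461} = \left(360 + 128\right) + \frac{27742}{3461} = 488 + \frac{27742}{3461} = \frac{1716710}{3461}$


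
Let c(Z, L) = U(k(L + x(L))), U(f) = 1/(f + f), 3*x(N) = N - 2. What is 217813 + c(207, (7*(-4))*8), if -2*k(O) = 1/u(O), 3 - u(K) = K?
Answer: 652532/3 ≈ 2.1751e+5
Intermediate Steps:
u(K) = 3 - K
x(N) = -2/3 + N/3 (x(N) = (N - 2)/3 = (-2 + N)/3 = -2/3 + N/3)
k(O) = -1/(2*(3 - O))
U(f) = 1/(2*f)
c(Z, L) = -11/3 + 4*L/3 (c(Z, L) = 1/(2*((1/(2*(-3 + (L + (-2/3 + L/3))))))) = 1/(2*((1/(2*(-3 + (-2/3 + 4*L/3)))))) = 1/(2*((1/(2*(-11/3 + 4*L/3))))) = (-22/3 + 8*L/3)/2 = -11/3 + 4*L/3)
217813 + c(207, (7*(-4))*8) = 217813 + (-11/3 + 4*((7*(-4))*8)/3) = 217813 + (-11/3 + 4*(-28*8)/3) = 217813 + (-11/3 + (4/3)*(-224)) = 217813 + (-11/3 - 896/3) = 217813 - 907/3 = 652532/3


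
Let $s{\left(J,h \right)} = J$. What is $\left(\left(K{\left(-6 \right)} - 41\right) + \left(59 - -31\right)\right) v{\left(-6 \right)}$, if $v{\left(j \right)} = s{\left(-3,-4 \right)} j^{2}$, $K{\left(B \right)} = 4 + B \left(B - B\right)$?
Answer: $-5724$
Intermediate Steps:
$K{\left(B \right)} = 4$ ($K{\left(B \right)} = 4 + B 0 = 4 + 0 = 4$)
$v{\left(j \right)} = - 3 j^{2}$
$\left(\left(K{\left(-6 \right)} - 41\right) + \left(59 - -31\right)\right) v{\left(-6 \right)} = \left(\left(4 - 41\right) + \left(59 - -31\right)\right) \left(- 3 \left(-6\right)^{2}\right) = \left(\left(4 - 41\right) + \left(59 + 31\right)\right) \left(\left(-3\right) 36\right) = \left(-37 + 90\right) \left(-108\right) = 53 \left(-108\right) = -5724$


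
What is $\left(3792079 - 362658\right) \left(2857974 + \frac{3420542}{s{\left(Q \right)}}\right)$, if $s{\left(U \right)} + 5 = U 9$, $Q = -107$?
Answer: $\frac{4737913650395045}{484} \approx 9.7891 \cdot 10^{12}$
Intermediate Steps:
$s{\left(U \right)} = -5 + 9 U$ ($s{\left(U \right)} = -5 + U 9 = -5 + 9 U$)
$\left(3792079 - 362658\right) \left(2857974 + \frac{3420542}{s{\left(Q \right)}}\right) = \left(3792079 - 362658\right) \left(2857974 + \frac{3420542}{-5 + 9 \left(-107\right)}\right) = 3429421 \left(2857974 + \frac{3420542}{-5 - 963}\right) = 3429421 \left(2857974 + \frac{3420542}{-968}\right) = 3429421 \left(2857974 + 3420542 \left(- \frac{1}{968}\right)\right) = 3429421 \left(2857974 - \frac{1710271}{484}\right) = 3429421 \cdot \frac{1381549145}{484} = \frac{4737913650395045}{484}$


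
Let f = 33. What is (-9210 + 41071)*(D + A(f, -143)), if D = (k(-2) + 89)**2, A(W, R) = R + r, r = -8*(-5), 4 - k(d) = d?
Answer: 284263842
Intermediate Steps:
k(d) = 4 - d
r = 40
A(W, R) = 40 + R (A(W, R) = R + 40 = 40 + R)
D = 9025 (D = ((4 - 1*(-2)) + 89)**2 = ((4 + 2) + 89)**2 = (6 + 89)**2 = 95**2 = 9025)
(-9210 + 41071)*(D + A(f, -143)) = (-9210 + 41071)*(9025 + (40 - 143)) = 31861*(9025 - 103) = 31861*8922 = 284263842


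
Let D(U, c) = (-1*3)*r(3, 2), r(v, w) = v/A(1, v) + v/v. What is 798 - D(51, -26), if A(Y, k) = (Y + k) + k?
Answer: 5616/7 ≈ 802.29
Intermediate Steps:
A(Y, k) = Y + 2*k
r(v, w) = 1 + v/(1 + 2*v) (r(v, w) = v/(1 + 2*v) + v/v = v/(1 + 2*v) + 1 = 1 + v/(1 + 2*v))
D(U, c) = -30/7 (D(U, c) = (-1*3)*((1 + 3*3)/(1 + 2*3)) = -3*(1 + 9)/(1 + 6) = -3*10/7 = -30/7)
798 - D(51, -26) = 798 - 1*(-30/7) = 798 + 30/7 = 5616/7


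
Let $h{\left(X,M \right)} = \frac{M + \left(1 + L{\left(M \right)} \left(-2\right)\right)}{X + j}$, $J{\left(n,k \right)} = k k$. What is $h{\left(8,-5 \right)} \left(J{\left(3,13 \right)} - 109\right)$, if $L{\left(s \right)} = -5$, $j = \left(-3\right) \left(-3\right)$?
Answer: $\frac{360}{17} \approx 21.176$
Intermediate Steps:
$j = 9$
$J{\left(n,k \right)} = k^{2}$
$h{\left(X,M \right)} = \frac{11 + M}{9 + X}$ ($h{\left(X,M \right)} = \frac{M + \left(1 - -10\right)}{X + 9} = \frac{M + \left(1 + 10\right)}{9 + X} = \frac{M + 11}{9 + X} = \frac{11 + M}{9 + X}$)
$h{\left(8,-5 \right)} \left(J{\left(3,13 \right)} - 109\right) = \frac{11 - 5}{9 + 8} \left(13^{2} - 109\right) = \frac{1}{17} \cdot 6 \left(169 - 109\right) = \frac{1}{17} \cdot 6 \cdot 60 = \frac{6}{17} \cdot 60 = \frac{360}{17}$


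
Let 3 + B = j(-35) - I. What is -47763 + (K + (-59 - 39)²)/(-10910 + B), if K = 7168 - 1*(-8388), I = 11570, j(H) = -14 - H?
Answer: -536438833/11231 ≈ -47764.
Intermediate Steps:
K = 15556 (K = 7168 + 8388 = 15556)
B = -11552 (B = -3 + ((-14 - 1*(-35)) - 1*11570) = -3 + ((-14 + 35) - 11570) = -3 + (21 - 11570) = -3 - 11549 = -11552)
-47763 + (K + (-59 - 39)²)/(-10910 + B) = -47763 + (15556 + (-59 - 39)²)/(-10910 - 11552) = -47763 + (15556 + (-98)²)/(-22462) = -47763 + (15556 + 9604)*(-1/22462) = -47763 + 25160*(-1/22462) = -47763 - 12580/11231 = -536438833/11231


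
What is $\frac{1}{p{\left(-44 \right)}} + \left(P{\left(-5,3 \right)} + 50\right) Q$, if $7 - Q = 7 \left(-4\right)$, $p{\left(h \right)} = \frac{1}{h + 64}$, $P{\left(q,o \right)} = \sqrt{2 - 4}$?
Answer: $1770 + 35 i \sqrt{2} \approx 1770.0 + 49.497 i$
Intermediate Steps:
$P{\left(q,o \right)} = i \sqrt{2}$ ($P{\left(q,o \right)} = \sqrt{-2} = i \sqrt{2}$)
$p{\left(h \right)} = \frac{1}{64 + h}$
$Q = 35$ ($Q = 7 - 7 \left(-4\right) = 7 - -28 = 7 + 28 = 35$)
$\frac{1}{p{\left(-44 \right)}} + \left(P{\left(-5,3 \right)} + 50\right) Q = \frac{1}{\frac{1}{64 - 44}} + \left(i \sqrt{2} + 50\right) 35 = \frac{1}{\frac{1}{20}} + \left(50 + i \sqrt{2}\right) 35 = \frac{1}{\frac{1}{20}} + \left(1750 + 35 i \sqrt{2}\right) = 20 + \left(1750 + 35 i \sqrt{2}\right) = 1770 + 35 i \sqrt{2}$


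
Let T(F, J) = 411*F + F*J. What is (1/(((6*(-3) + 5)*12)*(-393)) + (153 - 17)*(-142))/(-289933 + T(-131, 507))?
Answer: 1183980095/25147989828 ≈ 0.047081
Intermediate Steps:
(1/(((6*(-3) + 5)*12)*(-393)) + (153 - 17)*(-142))/(-289933 + T(-131, 507)) = (1/(((6*(-3) + 5)*12)*(-393)) + (153 - 17)*(-142))/(-289933 - 131*(411 + 507)) = (1/(((-18 + 5)*12)*(-393)) + 136*(-142))/(-289933 - 131*918) = (1/(-13*12*(-393)) - 19312)/(-289933 - 120258) = (1/(-156*(-393)) - 19312)/(-410191) = (1/61308 - 19312)*(-1/410191) = -1183980095/61308*(-1/410191) = 1183980095/25147989828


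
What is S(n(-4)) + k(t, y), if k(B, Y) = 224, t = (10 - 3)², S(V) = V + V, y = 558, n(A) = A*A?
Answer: 256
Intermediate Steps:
n(A) = A²
S(V) = 2*V
t = 49 (t = 7² = 49)
S(n(-4)) + k(t, y) = 2*(-4)² + 224 = 2*16 + 224 = 32 + 224 = 256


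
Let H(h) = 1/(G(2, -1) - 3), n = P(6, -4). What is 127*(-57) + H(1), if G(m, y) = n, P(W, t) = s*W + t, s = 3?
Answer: -79628/11 ≈ -7238.9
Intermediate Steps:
P(W, t) = t + 3*W (P(W, t) = 3*W + t = t + 3*W)
n = 14 (n = -4 + 3*6 = -4 + 18 = 14)
G(m, y) = 14
H(h) = 1/11 (H(h) = 1/(14 - 3) = 1/11)
127*(-57) + H(1) = 127*(-57) + 1/11 = -7239 + 1/11 = -79628/11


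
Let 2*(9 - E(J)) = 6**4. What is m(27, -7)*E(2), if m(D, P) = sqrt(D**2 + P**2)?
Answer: -639*sqrt(778) ≈ -17823.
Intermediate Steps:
E(J) = -639 (E(J) = 9 - 1/2*6**4 = 9 - 1/2*1296 = 9 - 648 = -639)
m(27, -7)*E(2) = sqrt(27**2 + (-7)**2)*(-639) = sqrt(729 + 49)*(-639) = sqrt(778)*(-639) = -639*sqrt(778)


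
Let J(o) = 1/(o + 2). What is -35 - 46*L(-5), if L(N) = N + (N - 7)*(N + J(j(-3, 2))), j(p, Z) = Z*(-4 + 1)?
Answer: -2703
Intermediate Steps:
j(p, Z) = -3*Z (j(p, Z) = Z*(-3) = -3*Z)
J(o) = 1/(2 + o)
L(N) = N + (-7 + N)*(-¼ + N) (L(N) = N + (N - 7)*(N + 1/(2 - 3*2)) = N + (-7 + N)*(N + 1/(2 - 6)) = N + (-7 + N)*(N + 1/(-4)) = N + (-7 + N)*(N - ¼) = N + (-7 + N)*(-¼ + N))
-35 - 46*L(-5) = -35 - 46*(7/4 + (-5)² - 25/4*(-5)) = -35 - 46*(7/4 + 25 + 125/4) = -35 - 46*58 = -35 - 2668 = -2703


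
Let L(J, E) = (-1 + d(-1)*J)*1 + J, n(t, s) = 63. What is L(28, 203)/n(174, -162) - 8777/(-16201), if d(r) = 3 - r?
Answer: 2804890/1020663 ≈ 2.7481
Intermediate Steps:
L(J, E) = -1 + 5*J (L(J, E) = (-1 + (3 - 1*(-1))*J)*1 + J = (-1 + (3 + 1)*J)*1 + J = (-1 + 4*J)*1 + J = (-1 + 4*J) + J = -1 + 5*J)
L(28, 203)/n(174, -162) - 8777/(-16201) = (-1 + 5*28)/63 - 8777/(-16201) = (-1 + 140)*(1/63) - 8777*(-1/16201) = 139*(1/63) + 8777/16201 = 139/63 + 8777/16201 = 2804890/1020663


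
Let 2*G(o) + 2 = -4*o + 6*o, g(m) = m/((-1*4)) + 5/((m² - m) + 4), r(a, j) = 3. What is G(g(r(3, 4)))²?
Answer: 25/16 ≈ 1.5625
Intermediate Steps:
g(m) = 5/(4 + m² - m) - m/4 (g(m) = m/(-4) + 5/(4 + m² - m) = m*(-¼) + 5/(4 + m² - m) = -m/4 + 5/(4 + m² - m) = 5/(4 + m² - m) - m/4)
G(o) = -1 + o (G(o) = -1 + (-4*o + 6*o)/2 = -1 + (2*o)/2 = -1 + o)
G(g(r(3, 4)))² = (-1 + (5 - 1*3 - ¼*3³ + (¼)*3²)/(4 + 3² - 1*3))² = (-1 + (5 - 3 - ¼*27 + (¼)*9)/(4 + 9 - 3))² = (-1 + (5 - 3 - 27/4 + 9/4)/10)² = (-1 + (⅒)*(-5/2))² = (-1 - ¼)² = (-5/4)² = 25/16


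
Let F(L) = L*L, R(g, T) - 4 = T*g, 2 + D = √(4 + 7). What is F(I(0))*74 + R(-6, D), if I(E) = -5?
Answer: 1866 - 6*√11 ≈ 1846.1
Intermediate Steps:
D = -2 + √11 (D = -2 + √(4 + 7) = -2 + √11 ≈ 1.3166)
R(g, T) = 4 + T*g
F(L) = L²
F(I(0))*74 + R(-6, D) = (-5)²*74 + (4 + (-2 + √11)*(-6)) = 25*74 + (4 + (12 - 6*√11)) = 1850 + (16 - 6*√11) = 1866 - 6*√11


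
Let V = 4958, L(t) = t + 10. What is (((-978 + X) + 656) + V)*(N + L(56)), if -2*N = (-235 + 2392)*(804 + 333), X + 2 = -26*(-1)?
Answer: -5714038410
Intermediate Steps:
X = 24 (X = -2 - 26*(-1) = -2 + 26 = 24)
L(t) = 10 + t
N = -2452509/2 (N = -(-235 + 2392)*(804 + 333)/2 = -2157*1137/2 = -1/2*2452509 = -2452509/2 ≈ -1.2263e+6)
(((-978 + X) + 656) + V)*(N + L(56)) = (((-978 + 24) + 656) + 4958)*(-2452509/2 + (10 + 56)) = ((-954 + 656) + 4958)*(-2452509/2 + 66) = (-298 + 4958)*(-2452377/2) = 4660*(-2452377/2) = -5714038410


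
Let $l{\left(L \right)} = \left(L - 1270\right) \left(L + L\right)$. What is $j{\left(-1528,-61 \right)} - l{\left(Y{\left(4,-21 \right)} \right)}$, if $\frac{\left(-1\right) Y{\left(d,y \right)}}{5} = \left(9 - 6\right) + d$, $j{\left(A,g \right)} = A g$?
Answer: $1858$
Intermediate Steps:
$Y{\left(d,y \right)} = -15 - 5 d$ ($Y{\left(d,y \right)} = - 5 \left(\left(9 - 6\right) + d\right) = - 5 \left(3 + d\right) = -15 - 5 d$)
$l{\left(L \right)} = 2 L \left(-1270 + L\right)$ ($l{\left(L \right)} = \left(-1270 + L\right) 2 L = 2 L \left(-1270 + L\right)$)
$j{\left(-1528,-61 \right)} - l{\left(Y{\left(4,-21 \right)} \right)} = \left(-1528\right) \left(-61\right) - 2 \left(-15 - 20\right) \left(-1270 - 35\right) = 93208 - 2 \left(-15 - 20\right) \left(-1270 - 35\right) = 93208 - 2 \left(-35\right) \left(-1270 - 35\right) = 93208 - 2 \left(-35\right) \left(-1305\right) = 93208 - 91350 = 1858$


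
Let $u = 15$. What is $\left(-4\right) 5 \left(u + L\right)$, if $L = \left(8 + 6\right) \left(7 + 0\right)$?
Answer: $-2260$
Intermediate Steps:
$L = 98$ ($L = 14 \cdot 7 = 98$)
$\left(-4\right) 5 \left(u + L\right) = \left(-4\right) 5 \left(15 + 98\right) = \left(-20\right) 113 = -2260$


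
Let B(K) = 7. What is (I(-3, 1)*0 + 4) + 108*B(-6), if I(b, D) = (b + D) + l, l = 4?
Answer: 760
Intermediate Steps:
I(b, D) = 4 + D + b (I(b, D) = (b + D) + 4 = (D + b) + 4 = 4 + D + b)
(I(-3, 1)*0 + 4) + 108*B(-6) = ((4 + 1 - 3)*0 + 4) + 108*7 = (2*0 + 4) + 756 = (0 + 4) + 756 = 4 + 756 = 760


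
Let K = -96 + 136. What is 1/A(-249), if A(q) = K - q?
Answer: 1/289 ≈ 0.0034602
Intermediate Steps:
K = 40
A(q) = 40 - q
1/A(-249) = 1/(40 - 1*(-249)) = 1/(40 + 249) = 1/289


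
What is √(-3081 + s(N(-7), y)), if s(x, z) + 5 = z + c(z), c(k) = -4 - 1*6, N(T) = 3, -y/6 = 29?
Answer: I*√3270 ≈ 57.184*I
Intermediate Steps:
y = -174 (y = -6*29 = -174)
c(k) = -10 (c(k) = -4 - 6 = -10)
s(x, z) = -15 + z (s(x, z) = -5 + (z - 10) = -5 + (-10 + z) = -15 + z)
√(-3081 + s(N(-7), y)) = √(-3081 + (-15 - 174)) = √(-3081 - 189) = √(-3270) = I*√3270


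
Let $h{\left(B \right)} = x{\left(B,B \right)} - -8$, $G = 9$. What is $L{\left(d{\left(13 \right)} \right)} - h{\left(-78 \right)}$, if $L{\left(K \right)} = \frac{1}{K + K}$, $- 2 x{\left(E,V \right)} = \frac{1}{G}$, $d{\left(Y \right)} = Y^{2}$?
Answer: $- \frac{12079}{1521} \approx -7.9415$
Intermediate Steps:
$x{\left(E,V \right)} = - \frac{1}{18}$ ($x{\left(E,V \right)} = - \frac{1}{2 \cdot 9} = \left(- \frac{1}{2}\right) \frac{1}{9} = - \frac{1}{18}$)
$L{\left(K \right)} = \frac{1}{2 K}$
$h{\left(B \right)} = \frac{143}{18}$ ($h{\left(B \right)} = - \frac{1}{18} - -8 = - \frac{1}{18} + 8 = \frac{143}{18}$)
$L{\left(d{\left(13 \right)} \right)} - h{\left(-78 \right)} = \frac{1}{2 \cdot 13^{2}} - \frac{143}{18} = \frac{1}{2 \cdot 169} - \frac{143}{18} = \frac{1}{2} \cdot \frac{1}{169} - \frac{143}{18} = \frac{1}{338} - \frac{143}{18} = - \frac{12079}{1521}$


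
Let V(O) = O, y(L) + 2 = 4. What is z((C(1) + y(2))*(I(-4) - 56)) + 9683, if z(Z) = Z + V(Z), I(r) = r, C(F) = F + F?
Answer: 9203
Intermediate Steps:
C(F) = 2*F
y(L) = 2 (y(L) = -2 + 4 = 2)
z(Z) = 2*Z (z(Z) = Z + Z = 2*Z)
z((C(1) + y(2))*(I(-4) - 56)) + 9683 = 2*((2*1 + 2)*(-4 - 56)) + 9683 = 2*((2 + 2)*(-60)) + 9683 = 2*(4*(-60)) + 9683 = 2*(-240) + 9683 = -480 + 9683 = 9203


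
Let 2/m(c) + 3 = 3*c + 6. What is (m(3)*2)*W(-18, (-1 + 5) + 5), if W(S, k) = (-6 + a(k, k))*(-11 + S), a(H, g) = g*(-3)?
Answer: 319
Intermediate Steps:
a(H, g) = -3*g
W(S, k) = (-11 + S)*(-6 - 3*k) (W(S, k) = (-6 - 3*k)*(-11 + S) = (-11 + S)*(-6 - 3*k))
m(c) = 2/(3 + 3*c) (m(c) = 2/(-3 + (3*c + 6)) = 2/(-3 + (6 + 3*c)) = 2/(3 + 3*c))
(m(3)*2)*W(-18, (-1 + 5) + 5) = ((2/(3*(1 + 3)))*2)*(66 - 6*(-18) + 33*((-1 + 5) + 5) - 3*(-18)*((-1 + 5) + 5)) = (((2/3)/4)*2)*(66 + 108 + 33*(4 + 5) - 3*(-18)*(4 + 5)) = (((2/3)*(1/4))*2)*(66 + 108 + 33*9 - 3*(-18)*9) = ((1/6)*2)*(66 + 108 + 297 + 486) = (1/3)*957 = 319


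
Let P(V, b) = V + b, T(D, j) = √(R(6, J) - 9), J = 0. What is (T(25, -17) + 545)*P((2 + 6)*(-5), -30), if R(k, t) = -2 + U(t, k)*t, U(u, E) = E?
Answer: -38150 - 70*I*√11 ≈ -38150.0 - 232.16*I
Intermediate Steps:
R(k, t) = -2 + k*t
T(D, j) = I*√11 (T(D, j) = √((-2 + 6*0) - 9) = √((-2 + 0) - 9) = √(-2 - 9) = √(-11) = I*√11)
(T(25, -17) + 545)*P((2 + 6)*(-5), -30) = (I*√11 + 545)*((2 + 6)*(-5) - 30) = (545 + I*√11)*(8*(-5) - 30) = (545 + I*√11)*(-40 - 30) = (545 + I*√11)*(-70) = -38150 - 70*I*√11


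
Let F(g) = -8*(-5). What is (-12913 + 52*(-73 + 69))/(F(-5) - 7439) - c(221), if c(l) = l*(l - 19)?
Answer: -330293037/7399 ≈ -44640.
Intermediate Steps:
F(g) = 40
c(l) = l*(-19 + l)
(-12913 + 52*(-73 + 69))/(F(-5) - 7439) - c(221) = (-12913 + 52*(-73 + 69))/(40 - 7439) - 221*(-19 + 221) = (-12913 + 52*(-4))/(-7399) - 221*202 = (-12913 - 208)*(-1/7399) - 1*44642 = -13121*(-1/7399) - 44642 = 13121/7399 - 44642 = -330293037/7399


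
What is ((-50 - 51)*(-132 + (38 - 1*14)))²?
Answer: 118984464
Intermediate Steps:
((-50 - 51)*(-132 + (38 - 1*14)))² = (-101*(-132 + (38 - 14)))² = (-101*(-132 + 24))² = (-101*(-108))² = 10908² = 118984464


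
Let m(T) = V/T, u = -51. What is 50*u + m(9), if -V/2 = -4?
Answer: -22942/9 ≈ -2549.1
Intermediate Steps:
V = 8 (V = -2*(-4) = 8)
m(T) = 8/T
50*u + m(9) = 50*(-51) + 8/9 = -2550 + 8*(⅑) = -2550 + 8/9 = -22942/9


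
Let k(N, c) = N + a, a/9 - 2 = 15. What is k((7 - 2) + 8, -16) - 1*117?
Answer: 49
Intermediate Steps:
a = 153 (a = 18 + 9*15 = 18 + 135 = 153)
k(N, c) = 153 + N (k(N, c) = N + 153 = 153 + N)
k((7 - 2) + 8, -16) - 1*117 = (153 + ((7 - 2) + 8)) - 1*117 = (153 + (5 + 8)) - 117 = (153 + 13) - 117 = 166 - 117 = 49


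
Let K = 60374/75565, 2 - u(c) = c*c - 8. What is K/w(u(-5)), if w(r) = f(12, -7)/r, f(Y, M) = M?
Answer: 181122/105791 ≈ 1.7121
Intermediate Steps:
u(c) = 10 - c² (u(c) = 2 - (c*c - 8) = 2 - (c² - 8) = 2 - (-8 + c²) = 2 + (8 - c²) = 10 - c²)
K = 60374/75565 (K = 60374*(1/75565) = 60374/75565 ≈ 0.79897)
w(r) = -7/r
K/w(u(-5)) = 60374/(75565*((-7/(10 - 1*(-5)²)))) = 60374/(75565*((-7/(10 - 1*25)))) = 60374/(75565*((-7/(10 - 25)))) = 60374/(75565*((-7/(-15)))) = 60374/(75565*((-7*(-1/15)))) = 60374/(75565*(7/15)) = (60374/75565)*(15/7) = 181122/105791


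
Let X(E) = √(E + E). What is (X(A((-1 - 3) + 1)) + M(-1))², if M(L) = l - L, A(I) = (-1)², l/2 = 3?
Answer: (7 + √2)² ≈ 70.799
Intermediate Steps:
l = 6 (l = 2*3 = 6)
A(I) = 1
X(E) = √2*√E (X(E) = √(2*E) = √2*√E)
M(L) = 6 - L
(X(A((-1 - 3) + 1)) + M(-1))² = (√2*√1 + (6 - 1*(-1)))² = (√2*1 + (6 + 1))² = (√2 + 7)² = (7 + √2)²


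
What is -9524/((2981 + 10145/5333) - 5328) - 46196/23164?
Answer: 74848523639/36212298573 ≈ 2.0669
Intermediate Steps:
-9524/((2981 + 10145/5333) - 5328) - 46196/23164 = -9524/((2981 + 10145*(1/5333)) - 5328) - 46196*1/23164 = -9524/((2981 + 10145/5333) - 5328) - 11549/5791 = -9524/(15907818/5333 - 5328) - 11549/5791 = -9524/(-12506406/5333) - 11549/5791 = -9524*(-5333/12506406) - 11549/5791 = 25395746/6253203 - 11549/5791 = 74848523639/36212298573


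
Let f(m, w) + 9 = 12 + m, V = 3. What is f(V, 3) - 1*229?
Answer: -223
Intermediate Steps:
f(m, w) = 3 + m (f(m, w) = -9 + (12 + m) = 3 + m)
f(V, 3) - 1*229 = (3 + 3) - 1*229 = 6 - 229 = -223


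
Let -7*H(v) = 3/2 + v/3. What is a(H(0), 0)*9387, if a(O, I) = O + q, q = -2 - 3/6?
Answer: -25479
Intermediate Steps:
q = -5/2 (q = -2 - 3*⅙ = -2 - ½ = -5/2 ≈ -2.5000)
H(v) = -3/14 - v/21 (H(v) = -(3/2 + v/3)/7 = -3/14 - v/21)
a(O, I) = -5/2 + O (a(O, I) = O - 5/2 = -5/2 + O)
a(H(0), 0)*9387 = (-5/2 + (-3/14 - 1/21*0))*9387 = (-5/2 + (-3/14 + 0))*9387 = (-5/2 - 3/14)*9387 = -19/7*9387 = -25479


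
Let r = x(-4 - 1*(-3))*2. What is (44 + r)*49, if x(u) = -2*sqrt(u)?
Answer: 2156 - 196*I ≈ 2156.0 - 196.0*I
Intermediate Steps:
r = -4*I (r = -2*sqrt(-4 - 1*(-3))*2 = -2*sqrt(-4 + 3)*2 = -2*I*2 = -4*I ≈ -4.0*I)
(44 + r)*49 = (44 - 4*I)*49 = 2156 - 196*I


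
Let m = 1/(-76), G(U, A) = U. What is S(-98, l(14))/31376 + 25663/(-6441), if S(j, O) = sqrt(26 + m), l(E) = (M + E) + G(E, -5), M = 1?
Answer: -25663/6441 + 5*sqrt(1501)/1192288 ≈ -3.9842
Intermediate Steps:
m = -1/76 ≈ -0.013158
l(E) = 1 + 2*E (l(E) = (1 + E) + E = 1 + 2*E)
S(j, O) = 5*sqrt(1501)/38 (S(j, O) = sqrt(26 - 1/76) = sqrt(1975/76) = 5*sqrt(1501)/38)
S(-98, l(14))/31376 + 25663/(-6441) = (5*sqrt(1501)/38)/31376 + 25663/(-6441) = (5*sqrt(1501)/38)*(1/31376) + 25663*(-1/6441) = 5*sqrt(1501)/1192288 - 25663/6441 = -25663/6441 + 5*sqrt(1501)/1192288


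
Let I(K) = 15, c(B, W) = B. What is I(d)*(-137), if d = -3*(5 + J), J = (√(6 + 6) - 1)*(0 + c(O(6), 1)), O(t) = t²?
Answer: -2055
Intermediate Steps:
J = -36 + 72*√3 (J = (√(6 + 6) - 1)*(0 + 6²) = (√12 - 1)*(0 + 36) = (2*√3 - 1)*36 = (-1 + 2*√3)*36 = -36 + 72*√3 ≈ 88.708)
d = 93 - 216*√3 (d = -3*(5 + (-36 + 72*√3)) = -3*(-31 + 72*√3) = 93 - 216*√3 ≈ -281.12)
I(d)*(-137) = 15*(-137) = -2055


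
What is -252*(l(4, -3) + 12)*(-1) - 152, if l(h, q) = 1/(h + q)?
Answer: 3124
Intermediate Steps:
-252*(l(4, -3) + 12)*(-1) - 152 = -252*(1/(4 - 3) + 12)*(-1) - 152 = -252*(1/1 + 12)*(-1) - 152 = -252*(1 + 12)*(-1) - 152 = -3276*(-1) - 152 = -252*(-13) - 152 = 3276 - 152 = 3124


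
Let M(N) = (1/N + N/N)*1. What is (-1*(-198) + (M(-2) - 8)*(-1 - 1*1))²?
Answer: 45369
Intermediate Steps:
M(N) = 1 + 1/N (M(N) = (1/N + 1)*1 = (1 + 1/N)*1 = 1 + 1/N)
(-1*(-198) + (M(-2) - 8)*(-1 - 1*1))² = (-1*(-198) + ((1 - 2)/(-2) - 8)*(-1 - 1*1))² = (198 + (-½*(-1) - 8)*(-1 - 1))² = (198 + (½ - 8)*(-2))² = (198 - 15/2*(-2))² = (198 + 15)² = 213² = 45369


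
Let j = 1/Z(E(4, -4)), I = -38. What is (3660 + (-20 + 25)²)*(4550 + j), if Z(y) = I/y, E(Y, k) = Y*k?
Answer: 318597730/19 ≈ 1.6768e+7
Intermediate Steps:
Z(y) = -38/y
j = 8/19 (j = 1/(-38/(4*(-4))) = 1/(-38/(-16)) = 1/(-38*(-1/16)) = 1/(19/8) = 8/19 ≈ 0.42105)
(3660 + (-20 + 25)²)*(4550 + j) = (3660 + (-20 + 25)²)*(4550 + 8/19) = (3660 + 5²)*(86458/19) = (3660 + 25)*(86458/19) = 3685*(86458/19) = 318597730/19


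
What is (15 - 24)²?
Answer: 81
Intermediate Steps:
(15 - 24)² = (-9)² = 81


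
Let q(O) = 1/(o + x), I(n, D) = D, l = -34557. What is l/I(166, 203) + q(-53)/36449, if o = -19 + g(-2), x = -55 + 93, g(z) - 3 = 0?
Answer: -3958642549/23254462 ≈ -170.23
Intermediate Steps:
g(z) = 3 (g(z) = 3 + 0 = 3)
x = 38
o = -16 (o = -19 + 3 = -16)
q(O) = 1/22 (q(O) = 1/(-16 + 38) = 1/22)
l/I(166, 203) + q(-53)/36449 = -34557/203 + (1/22)/36449 = -34557*1/203 + (1/22)*(1/36449) = -34557/203 + 1/801878 = -3958642549/23254462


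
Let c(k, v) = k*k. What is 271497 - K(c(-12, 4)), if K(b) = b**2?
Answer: 250761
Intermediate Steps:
c(k, v) = k**2
271497 - K(c(-12, 4)) = 271497 - ((-12)**2)**2 = 271497 - 1*144**2 = 271497 - 1*20736 = 271497 - 20736 = 250761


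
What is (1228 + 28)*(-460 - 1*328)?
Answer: -989728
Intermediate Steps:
(1228 + 28)*(-460 - 1*328) = 1256*(-460 - 328) = 1256*(-788) = -989728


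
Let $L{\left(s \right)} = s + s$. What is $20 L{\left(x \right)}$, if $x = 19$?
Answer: $760$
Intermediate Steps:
$L{\left(s \right)} = 2 s$
$20 L{\left(x \right)} = 20 \cdot 2 \cdot 19 = 20 \cdot 38 = 760$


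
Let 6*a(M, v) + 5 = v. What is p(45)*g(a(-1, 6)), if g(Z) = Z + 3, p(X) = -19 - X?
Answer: -608/3 ≈ -202.67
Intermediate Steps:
a(M, v) = -5/6 + v/6
g(Z) = 3 + Z
p(45)*g(a(-1, 6)) = (-19 - 1*45)*(3 + (-5/6 + (1/6)*6)) = (-19 - 45)*(3 + (-5/6 + 1)) = -64*(3 + 1/6) = -64*19/6 = -608/3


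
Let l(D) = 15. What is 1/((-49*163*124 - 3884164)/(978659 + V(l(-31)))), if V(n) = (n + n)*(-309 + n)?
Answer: -969839/4874552 ≈ -0.19896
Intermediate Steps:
V(n) = 2*n*(-309 + n) (V(n) = (2*n)*(-309 + n) = 2*n*(-309 + n))
1/((-49*163*124 - 3884164)/(978659 + V(l(-31)))) = 1/((-49*163*124 - 3884164)/(978659 + 2*15*(-309 + 15))) = 1/((-7987*124 - 3884164)/(978659 + 2*15*(-294))) = 1/((-990388 - 3884164)/(978659 - 8820)) = 1/(-4874552/969839) = -969839/4874552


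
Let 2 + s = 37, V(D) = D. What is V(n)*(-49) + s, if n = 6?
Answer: -259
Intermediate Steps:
s = 35 (s = -2 + 37 = 35)
V(n)*(-49) + s = 6*(-49) + 35 = -294 + 35 = -259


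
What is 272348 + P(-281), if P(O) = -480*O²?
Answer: -37628932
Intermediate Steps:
272348 + P(-281) = 272348 - 480*(-281)² = 272348 - 480*78961 = 272348 - 37901280 = -37628932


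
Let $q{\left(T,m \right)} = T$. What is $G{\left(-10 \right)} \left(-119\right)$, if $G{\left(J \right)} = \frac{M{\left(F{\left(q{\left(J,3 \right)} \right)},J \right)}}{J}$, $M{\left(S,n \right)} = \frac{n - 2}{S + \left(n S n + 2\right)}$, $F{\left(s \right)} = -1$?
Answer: $\frac{238}{165} \approx 1.4424$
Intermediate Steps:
$M{\left(S,n \right)} = \frac{-2 + n}{2 + S + S n^{2}}$ ($M{\left(S,n \right)} = \frac{-2 + n}{S + \left(S n n + 2\right)} = \frac{-2 + n}{S + \left(S n^{2} + 2\right)} = \frac{-2 + n}{S + \left(2 + S n^{2}\right)} = \frac{-2 + n}{2 + S + S n^{2}}$)
$G{\left(J \right)} = \frac{-2 + J}{J \left(1 - J^{2}\right)}$ ($G{\left(J \right)} = \frac{\frac{1}{2 - 1 - J^{2}} \left(-2 + J\right)}{J} = \frac{\frac{1}{1 - J^{2}} \left(-2 + J\right)}{J} = \frac{-2 + J}{J \left(1 - J^{2}\right)}$)
$G{\left(-10 \right)} \left(-119\right) = \frac{2 - -10}{\left(-10\right)^{3} - -10} \left(-119\right) = \frac{2 + 10}{-1000 + 10} \left(-119\right) = \frac{1}{-990} \cdot 12 \left(-119\right) = \left(- \frac{1}{990}\right) 12 \left(-119\right) = \left(- \frac{2}{165}\right) \left(-119\right) = \frac{238}{165}$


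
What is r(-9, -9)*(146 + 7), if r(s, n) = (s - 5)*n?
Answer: 19278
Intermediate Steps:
r(s, n) = n*(-5 + s) (r(s, n) = (-5 + s)*n = n*(-5 + s))
r(-9, -9)*(146 + 7) = (-9*(-5 - 9))*(146 + 7) = -9*(-14)*153 = 126*153 = 19278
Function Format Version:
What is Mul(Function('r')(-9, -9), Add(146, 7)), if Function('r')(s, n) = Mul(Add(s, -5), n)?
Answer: 19278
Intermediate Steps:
Function('r')(s, n) = Mul(n, Add(-5, s)) (Function('r')(s, n) = Mul(Add(-5, s), n) = Mul(n, Add(-5, s)))
Mul(Function('r')(-9, -9), Add(146, 7)) = Mul(Mul(-9, Add(-5, -9)), Add(146, 7)) = Mul(Mul(-9, -14), 153) = Mul(126, 153) = 19278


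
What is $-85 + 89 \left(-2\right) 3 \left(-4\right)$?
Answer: $2051$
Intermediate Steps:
$-85 + 89 \left(-2\right) 3 \left(-4\right) = -85 + 89 \left(\left(-6\right) \left(-4\right)\right) = -85 + 89 \cdot 24 = -85 + 2136 = 2051$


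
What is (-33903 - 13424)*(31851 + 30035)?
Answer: -2928878722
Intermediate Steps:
(-33903 - 13424)*(31851 + 30035) = -47327*61886 = -2928878722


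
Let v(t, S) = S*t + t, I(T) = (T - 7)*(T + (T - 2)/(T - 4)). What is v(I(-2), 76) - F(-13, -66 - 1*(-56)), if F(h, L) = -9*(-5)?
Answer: 879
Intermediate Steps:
I(T) = (-7 + T)*(T + (-2 + T)/(-4 + T))
v(t, S) = t + S*t
F(h, L) = 45
v(I(-2), 76) - F(-13, -66 - 1*(-56)) = ((14 + (-2)**3 - 10*(-2)**2 + 19*(-2))/(-4 - 2))*(1 + 76) - 1*45 = ((14 - 8 - 10*4 - 38)/(-6))*77 - 45 = -(14 - 8 - 40 - 38)/6*77 - 45 = -1/6*(-72)*77 - 45 = 12*77 - 45 = 924 - 45 = 879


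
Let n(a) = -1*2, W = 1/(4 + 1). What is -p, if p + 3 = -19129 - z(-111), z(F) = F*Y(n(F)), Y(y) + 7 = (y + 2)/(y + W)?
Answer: 19909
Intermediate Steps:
W = 1/5 ≈ 0.20000
n(a) = -2
Y(y) = -7 + (2 + y)/(1/5 + y) (Y(y) = -7 + (y + 2)/(y + 1/5) = -7 + (2 + y)/(1/5 + y))
z(F) = -7*F (z(F) = F*(3*(1 - 10*(-2))/(1 + 5*(-2))) = F*(3*(1 + 20)/(1 - 10)) = F*(3*21/(-9)) = F*(3*(-1/9)*21) = F*(-7) = -7*F)
p = -19909 (p = -3 + (-19129 - (-7)*(-111)) = -3 + (-19129 - 1*777) = -3 + (-19129 - 777) = -3 - 19906 = -19909)
-p = -1*(-19909) = 19909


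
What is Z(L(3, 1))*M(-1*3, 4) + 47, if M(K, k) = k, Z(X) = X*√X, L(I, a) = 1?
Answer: 51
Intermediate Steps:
Z(X) = X^(3/2)
Z(L(3, 1))*M(-1*3, 4) + 47 = 1^(3/2)*4 + 47 = 1*4 + 47 = 4 + 47 = 51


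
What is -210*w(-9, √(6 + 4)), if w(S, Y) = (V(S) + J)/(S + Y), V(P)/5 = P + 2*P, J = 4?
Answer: -247590/71 - 27510*√10/71 ≈ -4712.5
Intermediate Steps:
V(P) = 15*P (V(P) = 5*(P + 2*P) = 5*(3*P) = 15*P)
w(S, Y) = (4 + 15*S)/(S + Y) (w(S, Y) = (15*S + 4)/(S + Y) = (4 + 15*S)/(S + Y))
-210*w(-9, √(6 + 4)) = -210*(4 + 15*(-9))/(-9 + √(6 + 4)) = -210*(4 - 135)/(-9 + √10) = -210*(-131)/(-9 + √10) = -(-27510)/(-9 + √10) = 27510/(-9 + √10)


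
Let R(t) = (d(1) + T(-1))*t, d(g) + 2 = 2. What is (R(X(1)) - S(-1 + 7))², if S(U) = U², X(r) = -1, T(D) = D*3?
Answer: 1089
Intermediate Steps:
d(g) = 0 (d(g) = -2 + 2 = 0)
T(D) = 3*D
R(t) = -3*t (R(t) = (0 + 3*(-1))*t = (0 - 3)*t = -3*t)
(R(X(1)) - S(-1 + 7))² = (-3*(-1) - (-1 + 7)²)² = (3 - 1*6²)² = (3 - 1*36)² = (3 - 36)² = (-33)² = 1089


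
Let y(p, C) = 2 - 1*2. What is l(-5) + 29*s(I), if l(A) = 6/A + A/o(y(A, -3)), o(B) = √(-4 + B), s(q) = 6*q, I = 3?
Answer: 2604/5 + 5*I/2 ≈ 520.8 + 2.5*I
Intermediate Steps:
y(p, C) = 0 (y(p, C) = 2 - 2 = 0)
l(A) = 6/A - I*A/2 (l(A) = 6/A + A/(√(-4 + 0)) = 6/A + A/(√(-4)) = 6/A + A/((2*I)) = 6/A + A*(-I/2) = 6/A - I*A/2)
l(-5) + 29*s(I) = (6/(-5) - ½*I*(-5)) + 29*(6*3) = (6*(-⅕) + 5*I/2) + 29*18 = (-6/5 + 5*I/2) + 522 = 2604/5 + 5*I/2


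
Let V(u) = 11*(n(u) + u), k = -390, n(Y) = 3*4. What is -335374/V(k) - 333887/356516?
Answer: 3109944601/39010356 ≈ 79.721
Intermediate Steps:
n(Y) = 12
V(u) = 132 + 11*u (V(u) = 11*(12 + u) = 132 + 11*u)
-335374/V(k) - 333887/356516 = -335374/(132 + 11*(-390)) - 333887/356516 = -335374/(132 - 4290) - 333887*1/356516 = -335374/(-4158) - 17573/18764 = -335374*(-1/4158) - 17573/18764 = 167687/2079 - 17573/18764 = 3109944601/39010356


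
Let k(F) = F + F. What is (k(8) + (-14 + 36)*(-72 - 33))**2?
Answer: 5262436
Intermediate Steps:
k(F) = 2*F
(k(8) + (-14 + 36)*(-72 - 33))**2 = (2*8 + (-14 + 36)*(-72 - 33))**2 = (16 + 22*(-105))**2 = (16 - 2310)**2 = (-2294)**2 = 5262436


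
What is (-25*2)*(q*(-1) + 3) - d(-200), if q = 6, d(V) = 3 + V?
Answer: 347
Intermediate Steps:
(-25*2)*(q*(-1) + 3) - d(-200) = (-25*2)*(6*(-1) + 3) - (3 - 200) = -50*(-6 + 3) - 1*(-197) = -50*(-3) + 197 = 150 + 197 = 347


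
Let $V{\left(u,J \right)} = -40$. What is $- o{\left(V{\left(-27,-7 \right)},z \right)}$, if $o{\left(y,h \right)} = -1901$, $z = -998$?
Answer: $1901$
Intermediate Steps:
$- o{\left(V{\left(-27,-7 \right)},z \right)} = \left(-1\right) \left(-1901\right) = 1901$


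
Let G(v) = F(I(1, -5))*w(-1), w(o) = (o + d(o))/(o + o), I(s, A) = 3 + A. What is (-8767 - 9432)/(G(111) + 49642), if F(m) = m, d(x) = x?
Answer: -18199/49640 ≈ -0.36662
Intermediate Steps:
w(o) = 1 (w(o) = (o + o)/(o + o) = (2*o)/((2*o)) = (2*o)*(1/(2*o)) = 1)
G(v) = -2 (G(v) = (3 - 5)*1 = -2*1 = -2)
(-8767 - 9432)/(G(111) + 49642) = (-8767 - 9432)/(-2 + 49642) = -18199/49640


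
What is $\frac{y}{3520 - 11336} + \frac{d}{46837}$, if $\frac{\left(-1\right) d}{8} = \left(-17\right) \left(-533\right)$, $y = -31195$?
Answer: $\frac{894514007}{366077992} \approx 2.4435$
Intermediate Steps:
$d = -72488$ ($d = - 8 \left(\left(-17\right) \left(-533\right)\right) = \left(-8\right) 9061 = -72488$)
$\frac{y}{3520 - 11336} + \frac{d}{46837} = - \frac{31195}{3520 - 11336} - \frac{72488}{46837} = - \frac{31195}{-7816} - \frac{72488}{46837} = \left(-31195\right) \left(- \frac{1}{7816}\right) - \frac{72488}{46837} = \frac{31195}{7816} - \frac{72488}{46837} = \frac{894514007}{366077992}$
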